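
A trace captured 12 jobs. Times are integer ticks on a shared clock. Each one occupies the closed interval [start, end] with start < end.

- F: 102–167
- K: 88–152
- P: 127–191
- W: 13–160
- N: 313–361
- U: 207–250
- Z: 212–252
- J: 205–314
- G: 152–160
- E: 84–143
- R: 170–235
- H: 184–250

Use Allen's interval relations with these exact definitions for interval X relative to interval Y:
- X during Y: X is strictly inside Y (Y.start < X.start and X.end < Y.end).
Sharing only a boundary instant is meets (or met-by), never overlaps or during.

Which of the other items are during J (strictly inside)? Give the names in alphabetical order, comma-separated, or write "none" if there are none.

Target J = [205, 314].
E [84, 143] → before → no.
F [102, 167] → before → no.
G [152, 160] → before → no.
H [184, 250] → overlaps → no.
K [88, 152] → before → no.
N [313, 361] → overlapped-by → no.
P [127, 191] → before → no.
R [170, 235] → overlaps → no.
U [207, 250] → during → yes.
W [13, 160] → before → no.
Z [212, 252] → during → yes.
Result: U, Z.

U, Z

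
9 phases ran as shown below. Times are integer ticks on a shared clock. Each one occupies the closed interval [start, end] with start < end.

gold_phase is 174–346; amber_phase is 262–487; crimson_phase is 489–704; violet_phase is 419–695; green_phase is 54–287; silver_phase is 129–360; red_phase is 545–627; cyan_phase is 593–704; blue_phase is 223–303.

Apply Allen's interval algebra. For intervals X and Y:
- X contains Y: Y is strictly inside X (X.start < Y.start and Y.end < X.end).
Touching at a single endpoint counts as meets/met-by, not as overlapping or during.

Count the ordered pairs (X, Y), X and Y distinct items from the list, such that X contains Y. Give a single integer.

5

Checking all 72 ordered pairs for relation 'contains'; matching pairs in alphabetical order:
(crimson_phase, red_phase): crimson_phase contains red_phase ✓
(gold_phase, blue_phase): gold_phase contains blue_phase ✓
(silver_phase, blue_phase): silver_phase contains blue_phase ✓
(silver_phase, gold_phase): silver_phase contains gold_phase ✓
(violet_phase, red_phase): violet_phase contains red_phase ✓
Count: 5.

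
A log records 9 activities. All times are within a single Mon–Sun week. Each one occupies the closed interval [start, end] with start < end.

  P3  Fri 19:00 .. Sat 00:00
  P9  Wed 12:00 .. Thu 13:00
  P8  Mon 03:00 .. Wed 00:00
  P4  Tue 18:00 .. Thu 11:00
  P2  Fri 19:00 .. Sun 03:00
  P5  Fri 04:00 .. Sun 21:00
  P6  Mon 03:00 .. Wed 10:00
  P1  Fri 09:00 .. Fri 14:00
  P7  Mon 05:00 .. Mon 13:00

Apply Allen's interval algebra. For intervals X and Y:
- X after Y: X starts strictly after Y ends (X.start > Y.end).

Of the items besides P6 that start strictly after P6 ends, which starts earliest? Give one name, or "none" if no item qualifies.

P9

Target P6 = [Mon 03:00, Wed 10:00].
P1 [Fri 09:00, Fri 14:00] → after → candidate.
P2 [Fri 19:00, Sun 03:00] → after → candidate.
P3 [Fri 19:00, Sat 00:00] → after → candidate.
P4 [Tue 18:00, Thu 11:00] → overlapped-by → excluded.
P5 [Fri 04:00, Sun 21:00] → after → candidate.
P7 [Mon 05:00, Mon 13:00] → during → excluded.
P8 [Mon 03:00, Wed 00:00] → starts → excluded.
P9 [Wed 12:00, Thu 13:00] → after → candidate.
Among candidates, earliest start is Wed 12:00 → P9.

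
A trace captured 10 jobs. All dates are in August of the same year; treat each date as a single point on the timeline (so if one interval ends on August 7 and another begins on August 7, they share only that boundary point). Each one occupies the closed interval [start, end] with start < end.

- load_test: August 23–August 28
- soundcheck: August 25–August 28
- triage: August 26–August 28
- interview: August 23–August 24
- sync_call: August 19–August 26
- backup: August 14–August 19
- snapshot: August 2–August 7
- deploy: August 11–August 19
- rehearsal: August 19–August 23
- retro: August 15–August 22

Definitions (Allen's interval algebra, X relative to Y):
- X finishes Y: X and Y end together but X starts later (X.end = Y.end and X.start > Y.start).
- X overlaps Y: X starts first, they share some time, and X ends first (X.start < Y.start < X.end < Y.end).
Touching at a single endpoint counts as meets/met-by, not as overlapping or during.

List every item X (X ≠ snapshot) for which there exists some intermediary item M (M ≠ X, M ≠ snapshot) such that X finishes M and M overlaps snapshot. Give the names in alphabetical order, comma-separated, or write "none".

none

Target snapshot = [August 2, August 7].
Intermediaries M with M overlaps snapshot: none.
Union: none.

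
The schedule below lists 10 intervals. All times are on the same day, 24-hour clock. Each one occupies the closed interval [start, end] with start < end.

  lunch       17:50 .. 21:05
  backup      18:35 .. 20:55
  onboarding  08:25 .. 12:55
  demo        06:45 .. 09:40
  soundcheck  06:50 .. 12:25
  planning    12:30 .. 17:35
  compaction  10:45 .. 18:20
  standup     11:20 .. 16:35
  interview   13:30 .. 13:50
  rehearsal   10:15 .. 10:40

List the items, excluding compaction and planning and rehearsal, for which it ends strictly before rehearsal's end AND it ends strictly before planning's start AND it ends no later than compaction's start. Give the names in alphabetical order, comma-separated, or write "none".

demo

Conditions: its end is strictly before rehearsal's end (X.end < 10:40) AND its end is strictly before planning's start (X.end < 12:30) AND its end is no later than compaction's start (X.end <= 10:45).
backup: end 20:55 < 10:40? ✗; end 20:55 < 12:30? ✗; end 20:55 <= 10:45? ✗ → no.
demo: end 09:40 < 10:40? ✓; end 09:40 < 12:30? ✓; end 09:40 <= 10:45? ✓ → yes.
interview: end 13:50 < 10:40? ✗; end 13:50 < 12:30? ✗; end 13:50 <= 10:45? ✗ → no.
lunch: end 21:05 < 10:40? ✗; end 21:05 < 12:30? ✗; end 21:05 <= 10:45? ✗ → no.
onboarding: end 12:55 < 10:40? ✗; end 12:55 < 12:30? ✗; end 12:55 <= 10:45? ✗ → no.
soundcheck: end 12:25 < 10:40? ✗; end 12:25 < 12:30? ✓; end 12:25 <= 10:45? ✗ → no.
standup: end 16:35 < 10:40? ✗; end 16:35 < 12:30? ✗; end 16:35 <= 10:45? ✗ → no.
Result: demo.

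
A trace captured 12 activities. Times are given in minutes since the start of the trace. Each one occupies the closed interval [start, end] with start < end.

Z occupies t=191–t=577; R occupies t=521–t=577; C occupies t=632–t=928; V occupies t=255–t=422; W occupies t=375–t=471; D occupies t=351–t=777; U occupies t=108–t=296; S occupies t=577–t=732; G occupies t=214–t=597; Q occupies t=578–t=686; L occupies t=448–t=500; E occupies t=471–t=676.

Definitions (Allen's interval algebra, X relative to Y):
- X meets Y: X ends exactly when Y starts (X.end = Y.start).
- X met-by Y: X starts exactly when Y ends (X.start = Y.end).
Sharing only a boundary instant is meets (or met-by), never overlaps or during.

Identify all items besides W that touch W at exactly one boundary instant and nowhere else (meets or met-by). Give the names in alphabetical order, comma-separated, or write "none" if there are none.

E

Target W = [t=375, t=471].
C [t=632, t=928] → after → no.
D [t=351, t=777] → contains → no.
E [t=471, t=676] → met-by → yes.
G [t=214, t=597] → contains → no.
L [t=448, t=500] → overlapped-by → no.
Q [t=578, t=686] → after → no.
R [t=521, t=577] → after → no.
S [t=577, t=732] → after → no.
U [t=108, t=296] → before → no.
V [t=255, t=422] → overlaps → no.
Z [t=191, t=577] → contains → no.
Result: E.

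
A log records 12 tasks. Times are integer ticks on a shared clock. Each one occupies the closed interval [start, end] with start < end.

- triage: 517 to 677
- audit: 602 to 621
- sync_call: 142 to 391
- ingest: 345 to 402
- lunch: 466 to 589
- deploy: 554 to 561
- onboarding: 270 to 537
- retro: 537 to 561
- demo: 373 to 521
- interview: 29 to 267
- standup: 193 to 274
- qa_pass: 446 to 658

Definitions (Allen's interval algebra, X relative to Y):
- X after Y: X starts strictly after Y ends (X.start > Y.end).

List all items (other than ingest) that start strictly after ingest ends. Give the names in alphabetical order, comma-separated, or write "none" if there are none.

Target ingest = [345, 402].
audit [602, 621] → after → yes.
demo [373, 521] → overlapped-by → no.
deploy [554, 561] → after → yes.
interview [29, 267] → before → no.
lunch [466, 589] → after → yes.
onboarding [270, 537] → contains → no.
qa_pass [446, 658] → after → yes.
retro [537, 561] → after → yes.
standup [193, 274] → before → no.
sync_call [142, 391] → overlaps → no.
triage [517, 677] → after → yes.
Result: audit, deploy, lunch, qa_pass, retro, triage.

audit, deploy, lunch, qa_pass, retro, triage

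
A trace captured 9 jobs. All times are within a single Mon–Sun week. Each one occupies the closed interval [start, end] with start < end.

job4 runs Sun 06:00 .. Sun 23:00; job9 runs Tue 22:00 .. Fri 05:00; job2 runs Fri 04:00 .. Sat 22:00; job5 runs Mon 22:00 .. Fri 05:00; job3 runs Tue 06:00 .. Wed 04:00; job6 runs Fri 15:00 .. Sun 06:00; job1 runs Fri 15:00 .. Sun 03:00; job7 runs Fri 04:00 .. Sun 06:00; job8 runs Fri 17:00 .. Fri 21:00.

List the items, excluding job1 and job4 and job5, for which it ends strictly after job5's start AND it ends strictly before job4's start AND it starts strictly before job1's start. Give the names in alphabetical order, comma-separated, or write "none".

job2, job3, job9

Conditions: its end is strictly after job5's start (X.end > Mon 22:00) AND its end is strictly before job4's start (X.end < Sun 06:00) AND its start is strictly before job1's start (X.start < Fri 15:00).
job2: end Sat 22:00 > Mon 22:00? ✓; end Sat 22:00 < Sun 06:00? ✓; start Fri 04:00 < Fri 15:00? ✓ → yes.
job3: end Wed 04:00 > Mon 22:00? ✓; end Wed 04:00 < Sun 06:00? ✓; start Tue 06:00 < Fri 15:00? ✓ → yes.
job6: end Sun 06:00 > Mon 22:00? ✓; end Sun 06:00 < Sun 06:00? ✗; start Fri 15:00 < Fri 15:00? ✗ → no.
job7: end Sun 06:00 > Mon 22:00? ✓; end Sun 06:00 < Sun 06:00? ✗; start Fri 04:00 < Fri 15:00? ✓ → no.
job8: end Fri 21:00 > Mon 22:00? ✓; end Fri 21:00 < Sun 06:00? ✓; start Fri 17:00 < Fri 15:00? ✗ → no.
job9: end Fri 05:00 > Mon 22:00? ✓; end Fri 05:00 < Sun 06:00? ✓; start Tue 22:00 < Fri 15:00? ✓ → yes.
Result: job2, job3, job9.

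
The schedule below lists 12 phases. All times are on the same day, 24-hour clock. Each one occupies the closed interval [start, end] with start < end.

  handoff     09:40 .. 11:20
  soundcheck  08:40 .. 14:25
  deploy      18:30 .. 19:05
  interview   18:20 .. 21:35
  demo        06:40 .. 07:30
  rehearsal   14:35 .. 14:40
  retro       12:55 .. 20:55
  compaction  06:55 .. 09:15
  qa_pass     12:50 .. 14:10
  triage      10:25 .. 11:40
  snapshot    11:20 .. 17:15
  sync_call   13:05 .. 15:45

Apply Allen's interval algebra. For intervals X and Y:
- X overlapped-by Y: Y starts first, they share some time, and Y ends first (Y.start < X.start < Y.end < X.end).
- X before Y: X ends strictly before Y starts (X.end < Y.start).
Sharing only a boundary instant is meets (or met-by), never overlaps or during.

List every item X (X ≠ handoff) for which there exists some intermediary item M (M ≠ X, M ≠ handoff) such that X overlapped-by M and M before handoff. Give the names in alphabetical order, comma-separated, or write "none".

compaction, soundcheck

Target handoff = [09:40, 11:20].
Intermediaries M with M before handoff: compaction, demo.
Via compaction — items with X overlapped-by compaction: soundcheck.
Via demo — items with X overlapped-by demo: compaction.
Union: compaction, soundcheck.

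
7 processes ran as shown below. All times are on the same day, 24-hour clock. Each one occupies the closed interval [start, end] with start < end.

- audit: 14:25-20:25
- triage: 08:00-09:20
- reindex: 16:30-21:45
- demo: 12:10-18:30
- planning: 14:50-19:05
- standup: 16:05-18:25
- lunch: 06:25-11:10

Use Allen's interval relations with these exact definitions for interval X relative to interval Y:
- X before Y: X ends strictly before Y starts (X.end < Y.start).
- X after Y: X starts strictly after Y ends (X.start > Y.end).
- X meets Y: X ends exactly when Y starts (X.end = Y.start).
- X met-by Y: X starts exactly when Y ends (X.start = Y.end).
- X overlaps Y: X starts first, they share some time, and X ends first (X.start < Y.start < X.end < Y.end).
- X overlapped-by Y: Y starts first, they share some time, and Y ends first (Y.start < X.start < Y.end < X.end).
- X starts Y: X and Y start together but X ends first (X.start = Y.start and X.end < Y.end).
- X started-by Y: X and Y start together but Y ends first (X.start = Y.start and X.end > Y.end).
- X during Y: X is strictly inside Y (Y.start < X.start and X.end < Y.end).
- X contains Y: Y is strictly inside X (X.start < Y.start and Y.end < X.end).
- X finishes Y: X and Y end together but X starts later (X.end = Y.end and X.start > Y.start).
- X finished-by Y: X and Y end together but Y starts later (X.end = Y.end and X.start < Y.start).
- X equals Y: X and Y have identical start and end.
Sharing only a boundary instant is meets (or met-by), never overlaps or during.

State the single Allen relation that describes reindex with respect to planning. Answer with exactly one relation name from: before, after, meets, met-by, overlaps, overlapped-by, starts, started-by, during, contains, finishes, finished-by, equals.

reindex = [16:30, 21:45]; planning = [14:50, 19:05].
Compare endpoints: reindex.start > planning.start, reindex.start < planning.end, reindex.end > planning.start, reindex.end > planning.end.
That pattern is 'overlapped-by'.

overlapped-by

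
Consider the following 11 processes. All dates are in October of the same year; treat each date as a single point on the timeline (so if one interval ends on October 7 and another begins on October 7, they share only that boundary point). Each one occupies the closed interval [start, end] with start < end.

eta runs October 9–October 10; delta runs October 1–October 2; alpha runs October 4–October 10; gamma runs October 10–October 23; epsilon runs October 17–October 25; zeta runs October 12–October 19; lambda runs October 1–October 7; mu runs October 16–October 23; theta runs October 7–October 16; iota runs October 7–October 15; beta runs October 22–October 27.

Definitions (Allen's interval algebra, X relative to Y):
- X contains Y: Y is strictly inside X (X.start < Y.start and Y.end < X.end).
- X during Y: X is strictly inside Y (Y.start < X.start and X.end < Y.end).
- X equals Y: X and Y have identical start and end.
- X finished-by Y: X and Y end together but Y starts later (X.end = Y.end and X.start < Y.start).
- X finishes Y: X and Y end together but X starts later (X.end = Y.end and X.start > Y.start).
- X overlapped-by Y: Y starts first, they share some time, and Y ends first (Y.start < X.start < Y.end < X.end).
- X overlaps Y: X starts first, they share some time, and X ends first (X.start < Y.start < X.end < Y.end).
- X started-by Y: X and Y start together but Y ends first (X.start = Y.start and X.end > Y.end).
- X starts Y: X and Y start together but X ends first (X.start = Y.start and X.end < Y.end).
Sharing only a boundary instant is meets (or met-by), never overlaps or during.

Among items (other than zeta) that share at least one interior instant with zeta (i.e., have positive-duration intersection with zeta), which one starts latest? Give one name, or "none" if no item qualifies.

epsilon

Target zeta = [October 12, October 19].
alpha [October 4, October 10] → before → excluded.
beta [October 22, October 27] → after → excluded.
delta [October 1, October 2] → before → excluded.
epsilon [October 17, October 25] → overlapped-by → candidate.
eta [October 9, October 10] → before → excluded.
gamma [October 10, October 23] → contains → candidate.
iota [October 7, October 15] → overlaps → candidate.
lambda [October 1, October 7] → before → excluded.
mu [October 16, October 23] → overlapped-by → candidate.
theta [October 7, October 16] → overlaps → candidate.
Among candidates, latest start is October 17 → epsilon.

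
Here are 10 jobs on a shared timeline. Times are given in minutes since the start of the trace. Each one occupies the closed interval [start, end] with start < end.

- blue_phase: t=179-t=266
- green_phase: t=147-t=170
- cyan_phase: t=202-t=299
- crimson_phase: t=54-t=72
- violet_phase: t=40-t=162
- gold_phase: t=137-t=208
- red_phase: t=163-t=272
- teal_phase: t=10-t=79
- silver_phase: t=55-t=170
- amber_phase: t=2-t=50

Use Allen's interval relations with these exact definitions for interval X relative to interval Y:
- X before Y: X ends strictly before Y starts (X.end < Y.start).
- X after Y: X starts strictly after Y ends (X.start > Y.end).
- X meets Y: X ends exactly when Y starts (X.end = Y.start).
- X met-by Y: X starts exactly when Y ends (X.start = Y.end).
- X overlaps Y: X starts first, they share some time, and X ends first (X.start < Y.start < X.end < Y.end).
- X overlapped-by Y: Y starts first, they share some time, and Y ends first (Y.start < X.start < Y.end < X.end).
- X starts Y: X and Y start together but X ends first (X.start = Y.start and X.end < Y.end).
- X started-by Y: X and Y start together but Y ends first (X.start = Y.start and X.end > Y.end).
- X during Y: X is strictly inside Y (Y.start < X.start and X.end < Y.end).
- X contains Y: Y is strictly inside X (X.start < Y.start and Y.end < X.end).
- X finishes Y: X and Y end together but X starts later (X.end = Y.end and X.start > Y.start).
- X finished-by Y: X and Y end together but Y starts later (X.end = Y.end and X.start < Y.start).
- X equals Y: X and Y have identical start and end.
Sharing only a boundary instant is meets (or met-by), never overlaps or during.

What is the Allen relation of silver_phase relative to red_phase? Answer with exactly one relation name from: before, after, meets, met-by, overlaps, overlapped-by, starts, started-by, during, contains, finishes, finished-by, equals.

silver_phase = [t=55, t=170]; red_phase = [t=163, t=272].
Compare endpoints: silver_phase.start < red_phase.start, silver_phase.start < red_phase.end, silver_phase.end > red_phase.start, silver_phase.end < red_phase.end.
That pattern is 'overlaps'.

overlaps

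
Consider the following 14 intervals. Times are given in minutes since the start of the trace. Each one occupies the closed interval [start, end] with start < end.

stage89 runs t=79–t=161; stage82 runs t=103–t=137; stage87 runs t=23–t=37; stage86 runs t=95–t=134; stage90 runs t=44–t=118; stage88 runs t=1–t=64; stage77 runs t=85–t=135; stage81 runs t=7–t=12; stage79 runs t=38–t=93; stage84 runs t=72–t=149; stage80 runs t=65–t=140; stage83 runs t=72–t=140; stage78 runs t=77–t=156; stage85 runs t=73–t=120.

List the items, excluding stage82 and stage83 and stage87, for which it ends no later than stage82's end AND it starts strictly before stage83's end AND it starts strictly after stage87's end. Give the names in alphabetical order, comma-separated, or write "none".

Conditions: its end is no later than stage82's end (X.end <= t=137) AND its start is strictly before stage83's end (X.start < t=140) AND its start is strictly after stage87's end (X.start > t=37).
stage77: end t=135 <= t=137? ✓; start t=85 < t=140? ✓; start t=85 > t=37? ✓ → yes.
stage78: end t=156 <= t=137? ✗; start t=77 < t=140? ✓; start t=77 > t=37? ✓ → no.
stage79: end t=93 <= t=137? ✓; start t=38 < t=140? ✓; start t=38 > t=37? ✓ → yes.
stage80: end t=140 <= t=137? ✗; start t=65 < t=140? ✓; start t=65 > t=37? ✓ → no.
stage81: end t=12 <= t=137? ✓; start t=7 < t=140? ✓; start t=7 > t=37? ✗ → no.
stage84: end t=149 <= t=137? ✗; start t=72 < t=140? ✓; start t=72 > t=37? ✓ → no.
stage85: end t=120 <= t=137? ✓; start t=73 < t=140? ✓; start t=73 > t=37? ✓ → yes.
stage86: end t=134 <= t=137? ✓; start t=95 < t=140? ✓; start t=95 > t=37? ✓ → yes.
stage88: end t=64 <= t=137? ✓; start t=1 < t=140? ✓; start t=1 > t=37? ✗ → no.
stage89: end t=161 <= t=137? ✗; start t=79 < t=140? ✓; start t=79 > t=37? ✓ → no.
stage90: end t=118 <= t=137? ✓; start t=44 < t=140? ✓; start t=44 > t=37? ✓ → yes.
Result: stage77, stage79, stage85, stage86, stage90.

stage77, stage79, stage85, stage86, stage90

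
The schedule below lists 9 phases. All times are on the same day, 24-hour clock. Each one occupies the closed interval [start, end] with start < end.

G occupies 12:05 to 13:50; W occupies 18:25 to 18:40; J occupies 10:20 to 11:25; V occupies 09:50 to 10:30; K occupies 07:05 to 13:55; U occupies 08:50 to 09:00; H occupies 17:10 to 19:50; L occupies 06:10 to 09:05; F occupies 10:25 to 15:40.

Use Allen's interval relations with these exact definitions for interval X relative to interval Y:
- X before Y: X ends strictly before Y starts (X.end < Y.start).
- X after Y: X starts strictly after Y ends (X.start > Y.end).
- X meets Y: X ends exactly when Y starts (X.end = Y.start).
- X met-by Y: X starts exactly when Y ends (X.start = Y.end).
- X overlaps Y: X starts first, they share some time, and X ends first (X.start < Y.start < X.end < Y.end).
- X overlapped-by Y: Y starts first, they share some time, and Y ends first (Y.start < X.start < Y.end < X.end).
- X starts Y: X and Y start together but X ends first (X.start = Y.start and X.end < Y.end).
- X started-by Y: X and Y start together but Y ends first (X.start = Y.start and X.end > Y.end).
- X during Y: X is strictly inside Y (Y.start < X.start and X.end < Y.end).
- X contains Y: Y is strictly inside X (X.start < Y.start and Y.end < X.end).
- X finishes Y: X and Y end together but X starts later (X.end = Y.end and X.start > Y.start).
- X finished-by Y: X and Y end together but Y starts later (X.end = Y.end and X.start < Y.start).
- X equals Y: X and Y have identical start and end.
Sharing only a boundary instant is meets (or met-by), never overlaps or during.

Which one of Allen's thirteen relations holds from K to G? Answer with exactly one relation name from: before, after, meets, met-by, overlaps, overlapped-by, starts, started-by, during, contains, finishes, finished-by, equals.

contains

K = [07:05, 13:55]; G = [12:05, 13:50].
Compare endpoints: K.start < G.start, K.start < G.end, K.end > G.start, K.end > G.end.
That pattern is 'contains'.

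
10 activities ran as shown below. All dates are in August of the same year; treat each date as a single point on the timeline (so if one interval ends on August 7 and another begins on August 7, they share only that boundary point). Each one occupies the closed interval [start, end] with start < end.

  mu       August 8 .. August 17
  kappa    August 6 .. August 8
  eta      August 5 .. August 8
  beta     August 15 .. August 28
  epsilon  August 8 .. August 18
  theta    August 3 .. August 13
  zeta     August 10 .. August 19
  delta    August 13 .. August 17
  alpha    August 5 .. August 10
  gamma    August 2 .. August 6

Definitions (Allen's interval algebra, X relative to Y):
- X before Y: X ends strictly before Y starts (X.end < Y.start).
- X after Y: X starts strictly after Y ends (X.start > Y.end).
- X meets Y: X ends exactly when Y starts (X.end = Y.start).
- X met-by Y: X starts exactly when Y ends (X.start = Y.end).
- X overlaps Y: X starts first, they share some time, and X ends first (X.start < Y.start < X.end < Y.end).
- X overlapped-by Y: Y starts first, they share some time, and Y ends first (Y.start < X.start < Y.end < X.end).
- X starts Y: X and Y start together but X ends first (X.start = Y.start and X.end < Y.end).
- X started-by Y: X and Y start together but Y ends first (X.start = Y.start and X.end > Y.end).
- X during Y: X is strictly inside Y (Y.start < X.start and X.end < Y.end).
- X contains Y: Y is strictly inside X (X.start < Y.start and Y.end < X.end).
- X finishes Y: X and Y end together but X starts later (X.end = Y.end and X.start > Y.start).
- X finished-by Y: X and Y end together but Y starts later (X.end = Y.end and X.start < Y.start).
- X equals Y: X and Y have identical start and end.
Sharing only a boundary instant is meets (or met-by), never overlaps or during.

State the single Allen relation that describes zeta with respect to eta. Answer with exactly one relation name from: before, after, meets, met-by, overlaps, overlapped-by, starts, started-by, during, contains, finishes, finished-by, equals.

zeta = [August 10, August 19]; eta = [August 5, August 8].
Compare endpoints: zeta.start > eta.start, zeta.start > eta.end, zeta.end > eta.start, zeta.end > eta.end.
That pattern is 'after'.

after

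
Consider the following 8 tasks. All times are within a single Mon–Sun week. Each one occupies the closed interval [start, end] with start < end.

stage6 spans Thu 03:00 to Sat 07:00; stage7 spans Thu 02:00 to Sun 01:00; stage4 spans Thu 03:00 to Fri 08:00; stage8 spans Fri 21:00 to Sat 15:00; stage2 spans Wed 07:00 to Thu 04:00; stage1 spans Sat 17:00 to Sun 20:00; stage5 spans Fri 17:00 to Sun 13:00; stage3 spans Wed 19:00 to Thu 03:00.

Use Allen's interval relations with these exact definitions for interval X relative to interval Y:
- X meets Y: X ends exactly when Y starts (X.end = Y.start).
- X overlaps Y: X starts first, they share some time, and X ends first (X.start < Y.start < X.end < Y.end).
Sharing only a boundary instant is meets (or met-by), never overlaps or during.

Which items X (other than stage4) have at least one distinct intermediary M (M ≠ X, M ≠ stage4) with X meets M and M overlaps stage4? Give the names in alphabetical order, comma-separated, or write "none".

Target stage4 = [Thu 03:00, Fri 08:00].
Intermediaries M with M overlaps stage4: stage2.
Via stage2 — items with X meets stage2: none.
Union: none.

none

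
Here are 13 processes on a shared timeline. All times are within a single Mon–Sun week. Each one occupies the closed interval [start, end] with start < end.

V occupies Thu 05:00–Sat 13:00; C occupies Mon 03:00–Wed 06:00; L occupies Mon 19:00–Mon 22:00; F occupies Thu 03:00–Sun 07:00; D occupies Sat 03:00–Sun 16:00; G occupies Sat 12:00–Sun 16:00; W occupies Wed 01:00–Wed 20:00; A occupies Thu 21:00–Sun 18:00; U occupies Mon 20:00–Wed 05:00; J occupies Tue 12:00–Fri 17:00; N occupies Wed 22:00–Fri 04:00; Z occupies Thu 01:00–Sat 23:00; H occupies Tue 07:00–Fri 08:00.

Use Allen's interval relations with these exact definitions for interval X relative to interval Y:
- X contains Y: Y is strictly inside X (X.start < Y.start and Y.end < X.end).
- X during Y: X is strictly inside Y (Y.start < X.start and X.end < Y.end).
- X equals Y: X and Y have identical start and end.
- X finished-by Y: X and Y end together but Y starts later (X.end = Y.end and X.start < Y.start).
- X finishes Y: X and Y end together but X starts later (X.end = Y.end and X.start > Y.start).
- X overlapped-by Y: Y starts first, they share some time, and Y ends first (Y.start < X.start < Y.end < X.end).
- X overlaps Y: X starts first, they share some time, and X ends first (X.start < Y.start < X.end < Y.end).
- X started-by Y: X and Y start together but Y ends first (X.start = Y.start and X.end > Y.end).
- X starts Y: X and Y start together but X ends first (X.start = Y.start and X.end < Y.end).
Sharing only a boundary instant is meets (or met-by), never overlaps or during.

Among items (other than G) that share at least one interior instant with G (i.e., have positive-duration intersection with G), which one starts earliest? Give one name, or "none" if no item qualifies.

Z

Target G = [Sat 12:00, Sun 16:00].
A [Thu 21:00, Sun 18:00] → contains → candidate.
C [Mon 03:00, Wed 06:00] → before → excluded.
D [Sat 03:00, Sun 16:00] → finished-by → candidate.
F [Thu 03:00, Sun 07:00] → overlaps → candidate.
H [Tue 07:00, Fri 08:00] → before → excluded.
J [Tue 12:00, Fri 17:00] → before → excluded.
L [Mon 19:00, Mon 22:00] → before → excluded.
N [Wed 22:00, Fri 04:00] → before → excluded.
U [Mon 20:00, Wed 05:00] → before → excluded.
V [Thu 05:00, Sat 13:00] → overlaps → candidate.
W [Wed 01:00, Wed 20:00] → before → excluded.
Z [Thu 01:00, Sat 23:00] → overlaps → candidate.
Among candidates, earliest start is Thu 01:00 → Z.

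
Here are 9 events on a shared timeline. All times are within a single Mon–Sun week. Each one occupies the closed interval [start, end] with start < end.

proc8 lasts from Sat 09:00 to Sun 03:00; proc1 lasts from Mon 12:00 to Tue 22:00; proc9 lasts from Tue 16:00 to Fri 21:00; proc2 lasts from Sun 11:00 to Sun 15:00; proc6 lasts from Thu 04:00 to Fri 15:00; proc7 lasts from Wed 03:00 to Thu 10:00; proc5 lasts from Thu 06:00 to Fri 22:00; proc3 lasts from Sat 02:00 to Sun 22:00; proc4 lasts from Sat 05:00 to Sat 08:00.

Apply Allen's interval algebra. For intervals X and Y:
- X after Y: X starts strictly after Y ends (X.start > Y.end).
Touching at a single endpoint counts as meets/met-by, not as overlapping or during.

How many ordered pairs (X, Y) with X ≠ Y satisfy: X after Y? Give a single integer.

Checking all 72 ordered pairs for relation 'after'; matching pairs in alphabetical order:
(proc2, proc1): proc2 after proc1 ✓
(proc2, proc4): proc2 after proc4 ✓
(proc2, proc5): proc2 after proc5 ✓
(proc2, proc6): proc2 after proc6 ✓
(proc2, proc7): proc2 after proc7 ✓
(proc2, proc8): proc2 after proc8 ✓
(proc2, proc9): proc2 after proc9 ✓
(proc3, proc1): proc3 after proc1 ✓
(proc3, proc5): proc3 after proc5 ✓
(proc3, proc6): proc3 after proc6 ✓
(proc3, proc7): proc3 after proc7 ✓
(proc3, proc9): proc3 after proc9 ✓
(proc4, proc1): proc4 after proc1 ✓
(proc4, proc5): proc4 after proc5 ✓
(proc4, proc6): proc4 after proc6 ✓
(proc4, proc7): proc4 after proc7 ✓
(proc4, proc9): proc4 after proc9 ✓
(proc5, proc1): proc5 after proc1 ✓
(proc6, proc1): proc6 after proc1 ✓
(proc7, proc1): proc7 after proc1 ✓
(proc8, proc1): proc8 after proc1 ✓
(proc8, proc4): proc8 after proc4 ✓
(proc8, proc5): proc8 after proc5 ✓
(proc8, proc6): proc8 after proc6 ✓
... plus 2 further pairs not listed.
Count: 26.

26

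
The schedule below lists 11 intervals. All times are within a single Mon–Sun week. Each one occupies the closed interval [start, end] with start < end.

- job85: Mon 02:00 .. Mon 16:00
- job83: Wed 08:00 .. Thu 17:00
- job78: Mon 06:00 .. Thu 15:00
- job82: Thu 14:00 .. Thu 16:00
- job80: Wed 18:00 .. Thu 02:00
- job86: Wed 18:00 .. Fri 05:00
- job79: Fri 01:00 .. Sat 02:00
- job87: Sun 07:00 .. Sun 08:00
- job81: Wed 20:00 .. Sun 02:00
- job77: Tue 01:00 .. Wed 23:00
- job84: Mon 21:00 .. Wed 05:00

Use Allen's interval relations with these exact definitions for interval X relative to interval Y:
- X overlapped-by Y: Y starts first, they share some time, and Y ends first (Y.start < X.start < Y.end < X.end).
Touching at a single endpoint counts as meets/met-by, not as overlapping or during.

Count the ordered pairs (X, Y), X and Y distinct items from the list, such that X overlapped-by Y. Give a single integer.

15

Checking all 110 ordered pairs for relation 'overlapped-by'; matching pairs in alphabetical order:
(job77, job84): job77 overlapped-by job84 ✓
(job78, job85): job78 overlapped-by job85 ✓
(job79, job86): job79 overlapped-by job86 ✓
(job80, job77): job80 overlapped-by job77 ✓
(job81, job77): job81 overlapped-by job77 ✓
(job81, job78): job81 overlapped-by job78 ✓
(job81, job80): job81 overlapped-by job80 ✓
(job81, job83): job81 overlapped-by job83 ✓
(job81, job86): job81 overlapped-by job86 ✓
(job82, job78): job82 overlapped-by job78 ✓
(job83, job77): job83 overlapped-by job77 ✓
(job83, job78): job83 overlapped-by job78 ✓
(job86, job77): job86 overlapped-by job77 ✓
(job86, job78): job86 overlapped-by job78 ✓
(job86, job83): job86 overlapped-by job83 ✓
Count: 15.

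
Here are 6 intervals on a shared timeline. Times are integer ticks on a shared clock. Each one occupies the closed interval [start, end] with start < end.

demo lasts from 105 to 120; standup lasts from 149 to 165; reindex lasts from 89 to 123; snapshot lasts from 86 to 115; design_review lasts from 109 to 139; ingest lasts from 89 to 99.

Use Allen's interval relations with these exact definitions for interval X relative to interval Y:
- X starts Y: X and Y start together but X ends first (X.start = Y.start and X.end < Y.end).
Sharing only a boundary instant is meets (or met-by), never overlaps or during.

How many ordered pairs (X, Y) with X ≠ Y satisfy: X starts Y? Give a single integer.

Checking all 30 ordered pairs for relation 'starts'; matching pairs in alphabetical order:
(ingest, reindex): ingest starts reindex ✓
Count: 1.

1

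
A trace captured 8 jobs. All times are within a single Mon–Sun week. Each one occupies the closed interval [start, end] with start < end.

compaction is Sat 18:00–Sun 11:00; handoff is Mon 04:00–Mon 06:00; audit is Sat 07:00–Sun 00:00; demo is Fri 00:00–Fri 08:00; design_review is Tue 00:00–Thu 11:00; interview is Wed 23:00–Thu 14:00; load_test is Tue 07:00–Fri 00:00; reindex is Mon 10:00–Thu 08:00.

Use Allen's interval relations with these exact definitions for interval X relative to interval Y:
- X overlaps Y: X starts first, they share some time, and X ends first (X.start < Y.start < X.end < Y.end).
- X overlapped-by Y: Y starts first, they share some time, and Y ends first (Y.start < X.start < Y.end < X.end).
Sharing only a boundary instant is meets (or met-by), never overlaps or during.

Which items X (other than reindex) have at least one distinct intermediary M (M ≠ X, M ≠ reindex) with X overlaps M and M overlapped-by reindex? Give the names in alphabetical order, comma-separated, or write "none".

Target reindex = [Mon 10:00, Thu 08:00].
Intermediaries M with M overlapped-by reindex: design_review, interview, load_test.
Via design_review — items with X overlaps design_review: none.
Via interview — items with X overlaps interview: design_review.
Via load_test — items with X overlaps load_test: design_review.
Union: design_review.

design_review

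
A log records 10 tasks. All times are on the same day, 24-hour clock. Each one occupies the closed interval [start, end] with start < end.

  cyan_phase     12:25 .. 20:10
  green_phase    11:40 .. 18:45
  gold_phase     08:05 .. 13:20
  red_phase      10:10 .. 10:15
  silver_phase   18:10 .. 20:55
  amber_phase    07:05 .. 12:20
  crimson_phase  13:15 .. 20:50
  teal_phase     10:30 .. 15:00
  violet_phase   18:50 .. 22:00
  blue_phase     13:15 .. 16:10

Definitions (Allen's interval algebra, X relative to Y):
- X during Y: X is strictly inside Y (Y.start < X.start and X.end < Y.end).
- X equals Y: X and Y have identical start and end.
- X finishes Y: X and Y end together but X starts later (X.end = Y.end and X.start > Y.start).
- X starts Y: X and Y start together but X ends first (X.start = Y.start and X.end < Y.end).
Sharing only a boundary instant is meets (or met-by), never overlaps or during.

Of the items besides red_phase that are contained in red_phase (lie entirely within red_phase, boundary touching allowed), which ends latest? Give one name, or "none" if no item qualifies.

Target red_phase = [10:10, 10:15].
amber_phase [07:05, 12:20] → contains → excluded.
blue_phase [13:15, 16:10] → after → excluded.
crimson_phase [13:15, 20:50] → after → excluded.
cyan_phase [12:25, 20:10] → after → excluded.
gold_phase [08:05, 13:20] → contains → excluded.
green_phase [11:40, 18:45] → after → excluded.
silver_phase [18:10, 20:55] → after → excluded.
teal_phase [10:30, 15:00] → after → excluded.
violet_phase [18:50, 22:00] → after → excluded.
No candidates → none.

none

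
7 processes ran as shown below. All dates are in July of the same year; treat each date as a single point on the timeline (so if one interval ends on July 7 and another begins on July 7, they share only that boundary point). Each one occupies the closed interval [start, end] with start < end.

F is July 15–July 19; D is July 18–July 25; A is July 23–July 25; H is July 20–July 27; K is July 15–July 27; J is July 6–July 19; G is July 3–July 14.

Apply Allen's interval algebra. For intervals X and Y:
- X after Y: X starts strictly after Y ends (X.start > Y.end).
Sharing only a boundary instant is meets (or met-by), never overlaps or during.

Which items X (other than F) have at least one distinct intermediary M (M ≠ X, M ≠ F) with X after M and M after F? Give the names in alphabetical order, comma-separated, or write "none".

none

Target F = [July 15, July 19].
Intermediaries M with M after F: A, H.
Via A — items with X after A: none.
Via H — items with X after H: none.
Union: none.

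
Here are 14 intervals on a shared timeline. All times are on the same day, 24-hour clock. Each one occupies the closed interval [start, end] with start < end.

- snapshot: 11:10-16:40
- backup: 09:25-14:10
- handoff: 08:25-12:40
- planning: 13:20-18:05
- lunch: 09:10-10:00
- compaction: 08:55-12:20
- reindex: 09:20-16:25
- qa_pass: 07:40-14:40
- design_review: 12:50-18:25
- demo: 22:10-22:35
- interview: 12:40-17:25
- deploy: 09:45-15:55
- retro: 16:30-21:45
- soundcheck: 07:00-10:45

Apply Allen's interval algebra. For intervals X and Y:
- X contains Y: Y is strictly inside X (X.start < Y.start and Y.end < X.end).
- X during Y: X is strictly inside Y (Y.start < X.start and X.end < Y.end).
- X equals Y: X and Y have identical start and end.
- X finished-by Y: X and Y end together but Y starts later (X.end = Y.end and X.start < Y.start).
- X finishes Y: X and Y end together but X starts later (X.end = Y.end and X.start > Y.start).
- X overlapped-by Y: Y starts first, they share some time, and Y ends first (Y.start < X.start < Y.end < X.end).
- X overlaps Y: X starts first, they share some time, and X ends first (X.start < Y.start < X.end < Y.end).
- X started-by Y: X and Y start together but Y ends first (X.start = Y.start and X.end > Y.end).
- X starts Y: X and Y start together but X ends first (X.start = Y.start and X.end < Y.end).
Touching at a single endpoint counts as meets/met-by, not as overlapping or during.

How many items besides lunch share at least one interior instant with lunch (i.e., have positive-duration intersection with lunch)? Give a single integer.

7

Target lunch = [09:10, 10:00].
backup [09:25, 14:10] → overlapped-by → counts.
compaction [08:55, 12:20] → contains → counts.
demo [22:10, 22:35] → after → no.
deploy [09:45, 15:55] → overlapped-by → counts.
design_review [12:50, 18:25] → after → no.
handoff [08:25, 12:40] → contains → counts.
interview [12:40, 17:25] → after → no.
planning [13:20, 18:05] → after → no.
qa_pass [07:40, 14:40] → contains → counts.
reindex [09:20, 16:25] → overlapped-by → counts.
retro [16:30, 21:45] → after → no.
snapshot [11:10, 16:40] → after → no.
soundcheck [07:00, 10:45] → contains → counts.
Total: 7.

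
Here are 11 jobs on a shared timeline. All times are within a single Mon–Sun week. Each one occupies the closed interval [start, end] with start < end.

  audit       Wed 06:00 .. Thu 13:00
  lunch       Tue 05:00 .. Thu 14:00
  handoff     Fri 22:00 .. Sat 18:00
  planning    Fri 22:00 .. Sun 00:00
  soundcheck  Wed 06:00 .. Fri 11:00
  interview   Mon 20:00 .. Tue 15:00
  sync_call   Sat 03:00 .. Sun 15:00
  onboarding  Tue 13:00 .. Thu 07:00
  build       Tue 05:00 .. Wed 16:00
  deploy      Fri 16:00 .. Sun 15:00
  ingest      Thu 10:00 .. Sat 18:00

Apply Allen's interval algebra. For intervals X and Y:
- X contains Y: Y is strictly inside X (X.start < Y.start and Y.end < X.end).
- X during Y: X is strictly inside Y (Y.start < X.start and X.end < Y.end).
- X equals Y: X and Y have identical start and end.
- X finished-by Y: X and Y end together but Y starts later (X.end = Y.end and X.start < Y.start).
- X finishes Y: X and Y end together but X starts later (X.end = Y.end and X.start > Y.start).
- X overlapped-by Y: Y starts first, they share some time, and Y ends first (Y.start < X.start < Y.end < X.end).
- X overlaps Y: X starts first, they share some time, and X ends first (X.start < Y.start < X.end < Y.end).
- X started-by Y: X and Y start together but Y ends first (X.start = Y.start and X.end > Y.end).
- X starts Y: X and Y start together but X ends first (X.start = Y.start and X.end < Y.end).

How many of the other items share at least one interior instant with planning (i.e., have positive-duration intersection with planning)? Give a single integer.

Target planning = [Fri 22:00, Sun 00:00].
audit [Wed 06:00, Thu 13:00] → before → no.
build [Tue 05:00, Wed 16:00] → before → no.
deploy [Fri 16:00, Sun 15:00] → contains → counts.
handoff [Fri 22:00, Sat 18:00] → starts → counts.
ingest [Thu 10:00, Sat 18:00] → overlaps → counts.
interview [Mon 20:00, Tue 15:00] → before → no.
lunch [Tue 05:00, Thu 14:00] → before → no.
onboarding [Tue 13:00, Thu 07:00] → before → no.
soundcheck [Wed 06:00, Fri 11:00] → before → no.
sync_call [Sat 03:00, Sun 15:00] → overlapped-by → counts.
Total: 4.

4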